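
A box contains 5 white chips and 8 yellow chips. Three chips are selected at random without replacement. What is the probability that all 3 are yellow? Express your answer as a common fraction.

P(all yellow) = 8/13 × 7/12 × 6/11 = 336/1716 = 28/143.

28/143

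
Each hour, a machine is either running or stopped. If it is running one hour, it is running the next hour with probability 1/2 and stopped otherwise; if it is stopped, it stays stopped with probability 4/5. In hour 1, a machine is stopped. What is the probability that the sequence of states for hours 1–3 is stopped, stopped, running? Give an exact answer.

4/25

Hour 1 is given. For each transition, use the conditional probability from the current state:
P(stopped | stopped) = 4/5; P(running | stopped) = 1/5.
P = 4/5 × 1/5 = 4/25.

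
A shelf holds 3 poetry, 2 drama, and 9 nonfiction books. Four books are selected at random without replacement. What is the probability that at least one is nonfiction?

P(no nonfiction) = 5/14 × 4/13 × 3/12 × 2/11 = 120/24024 = 5/1001.
P(at least one) = 1 − 5/1001 = 996/1001.

996/1001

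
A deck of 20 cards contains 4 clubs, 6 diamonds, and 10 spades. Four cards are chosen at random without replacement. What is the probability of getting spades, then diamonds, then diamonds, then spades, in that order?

Each draw changes the counts, so multiply the conditional probabilities along the sequence:
P = 10/20 × 6/19 × 5/18 × 9/17 = 2700/116280 = 15/646.

15/646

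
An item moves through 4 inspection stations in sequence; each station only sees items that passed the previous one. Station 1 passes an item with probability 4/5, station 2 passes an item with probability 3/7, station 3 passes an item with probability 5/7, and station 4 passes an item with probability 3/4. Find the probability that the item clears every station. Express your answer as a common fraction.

Multiplying along the chain,
P = 4/5 × 3/7 × 5/7 × 3/4 = 180/980 = 9/49.

9/49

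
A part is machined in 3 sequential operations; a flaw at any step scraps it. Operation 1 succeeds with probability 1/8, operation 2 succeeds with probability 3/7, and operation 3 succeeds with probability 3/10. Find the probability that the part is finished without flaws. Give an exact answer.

9/560

Multiplying along the chain,
P = 1/8 × 3/7 × 3/10 = 9/560.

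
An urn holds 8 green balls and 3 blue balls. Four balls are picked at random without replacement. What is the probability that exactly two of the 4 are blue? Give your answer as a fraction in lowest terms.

14/55

One ordering (blue drawn first) has probability 3/11 × 2/10 × 8/9 × 7/8 = 336/7920 = 7/165.
There are C(4,2) = 6 such orderings, each equally likely, so P = 6 × 7/165 = 14/55.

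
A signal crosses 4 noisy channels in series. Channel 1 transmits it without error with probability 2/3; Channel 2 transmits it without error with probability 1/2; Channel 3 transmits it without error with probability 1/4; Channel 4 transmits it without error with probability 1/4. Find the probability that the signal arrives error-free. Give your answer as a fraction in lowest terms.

1/48

The events are sequential, so multiply the conditional probabilities:
P = 2/3 × 1/2 × 1/4 × 1/4 = 2/96 = 1/48.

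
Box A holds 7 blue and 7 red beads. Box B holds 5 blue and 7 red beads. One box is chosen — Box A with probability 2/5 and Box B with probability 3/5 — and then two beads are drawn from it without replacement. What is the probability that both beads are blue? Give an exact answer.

131/715

From Box A: P(both blue) = (7/14)(6/13) = 3/13.
From Box B: P(both blue) = (5/12)(4/11) = 5/33.
Total probability = (2/5)(3/13) + (3/5)(5/33) = 131/715.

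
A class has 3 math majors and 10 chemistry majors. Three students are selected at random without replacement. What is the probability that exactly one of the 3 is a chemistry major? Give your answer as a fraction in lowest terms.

One ordering (a chemistry major drawn first) has probability 10/13 × 3/12 × 2/11 = 60/1716 = 5/143.
There are C(3,1) = 3 such orderings, each equally likely, so P = 3 × 5/143 = 15/143.

15/143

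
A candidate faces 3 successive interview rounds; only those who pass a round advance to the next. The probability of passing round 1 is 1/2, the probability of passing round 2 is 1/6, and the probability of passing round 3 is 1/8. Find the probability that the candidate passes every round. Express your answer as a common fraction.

1/96

Multiplying along the chain,
P = 1/2 × 1/6 × 1/8 = 1/96.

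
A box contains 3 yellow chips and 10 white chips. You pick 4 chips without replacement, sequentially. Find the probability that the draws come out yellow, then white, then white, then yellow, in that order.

9/286

Each draw changes the counts, so multiply the conditional probabilities along the sequence:
P = 3/13 × 10/12 × 9/11 × 2/10 = 540/17160 = 9/286.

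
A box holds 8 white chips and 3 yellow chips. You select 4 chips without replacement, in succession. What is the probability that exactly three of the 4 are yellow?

4/165

One ordering (yellow drawn first) has probability 3/11 × 2/10 × 1/9 × 8/8 = 48/7920 = 1/165.
There are C(4,3) = 4 such orderings, each equally likely, so P = 4 × 1/165 = 4/165.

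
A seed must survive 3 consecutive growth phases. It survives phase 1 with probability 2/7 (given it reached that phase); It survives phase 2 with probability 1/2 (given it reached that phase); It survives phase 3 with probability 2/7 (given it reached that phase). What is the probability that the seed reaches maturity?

2/49

The events are sequential, so multiply the conditional probabilities:
P = 2/7 × 1/2 × 2/7 = 4/98 = 2/49.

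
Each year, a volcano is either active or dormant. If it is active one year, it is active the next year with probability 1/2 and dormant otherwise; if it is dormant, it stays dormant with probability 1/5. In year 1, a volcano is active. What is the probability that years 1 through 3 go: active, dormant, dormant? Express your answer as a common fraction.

Year 1 is given. For each transition, use the conditional probability from the current state:
P(dormant | active) = 1/2; P(dormant | dormant) = 1/5.
P = 1/2 × 1/5 = 1/10.

1/10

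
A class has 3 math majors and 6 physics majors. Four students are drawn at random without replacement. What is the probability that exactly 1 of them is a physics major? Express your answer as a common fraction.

1/21

One ordering (a physics major drawn first) has probability 6/9 × 3/8 × 2/7 × 1/6 = 36/3024 = 1/84.
There are C(4,1) = 4 such orderings, each equally likely, so P = 4 × 1/84 = 1/21.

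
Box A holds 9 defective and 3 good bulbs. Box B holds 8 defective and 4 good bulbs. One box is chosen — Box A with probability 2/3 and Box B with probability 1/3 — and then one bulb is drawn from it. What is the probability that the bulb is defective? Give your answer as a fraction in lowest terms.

13/18

From Box A: P(defective) = 9/12.
From Box B: P(defective) = 8/12.
Total probability = (2/3)(9/12) + (1/3)(8/12) = 13/18.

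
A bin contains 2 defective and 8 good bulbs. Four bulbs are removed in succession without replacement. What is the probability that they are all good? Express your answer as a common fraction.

P = 8/10 × 7/9 × 6/8 × 5/7 = 1680/5040 = 1/3.

1/3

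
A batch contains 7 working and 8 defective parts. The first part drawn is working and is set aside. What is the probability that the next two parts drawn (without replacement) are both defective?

4/13

After the first draw, 8 of the remaining 14 parts are defective.
P = 8/14 × 7/13 = 56/182 = 4/13.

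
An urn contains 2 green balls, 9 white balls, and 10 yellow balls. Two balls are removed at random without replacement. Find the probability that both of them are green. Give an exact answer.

P(every draw is green) = 2/21 × 1/20 = 2/420 = 1/210.

1/210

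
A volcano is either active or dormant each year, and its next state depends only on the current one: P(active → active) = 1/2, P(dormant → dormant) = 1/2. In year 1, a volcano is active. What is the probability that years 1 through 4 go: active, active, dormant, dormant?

Year 1 is given. For each transition, use the conditional probability from the current state:
P(active | active) = 1/2; P(dormant | active) = 1/2; P(dormant | dormant) = 1/2.
P = 1/2 × 1/2 × 1/2 = 1/8.

1/8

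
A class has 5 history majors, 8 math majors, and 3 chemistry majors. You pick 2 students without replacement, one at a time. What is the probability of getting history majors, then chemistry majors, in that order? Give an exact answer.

1/16

Multiply the probability of each draw given the previous ones:
P = 5/16 × 3/15 = 15/240 = 1/16.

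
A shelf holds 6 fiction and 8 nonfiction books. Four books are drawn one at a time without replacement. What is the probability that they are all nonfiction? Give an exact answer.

10/143

P = 8/14 × 7/13 × 6/12 × 5/11 = 1680/24024 = 10/143.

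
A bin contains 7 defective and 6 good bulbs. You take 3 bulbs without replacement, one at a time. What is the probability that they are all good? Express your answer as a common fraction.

10/143

P(every draw is good) = 6/13 × 5/12 × 4/11 = 120/1716 = 10/143.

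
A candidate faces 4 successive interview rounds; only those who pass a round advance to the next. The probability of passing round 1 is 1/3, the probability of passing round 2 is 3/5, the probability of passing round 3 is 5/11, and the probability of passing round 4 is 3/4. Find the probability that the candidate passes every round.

3/44

The events are sequential, so multiply the conditional probabilities:
P = 1/3 × 3/5 × 5/11 × 3/4 = 45/660 = 3/44.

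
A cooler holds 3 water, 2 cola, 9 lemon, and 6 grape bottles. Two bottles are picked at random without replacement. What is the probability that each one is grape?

3/38

P(every draw is grape) = 6/20 × 5/19 = 30/380 = 3/38.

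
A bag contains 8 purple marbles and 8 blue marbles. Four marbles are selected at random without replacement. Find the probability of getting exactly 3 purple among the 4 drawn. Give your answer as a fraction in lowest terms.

16/65

One ordering (purple drawn first) has probability 8/16 × 7/15 × 6/14 × 8/13 = 2688/43680 = 4/65.
There are C(4,3) = 4 such orderings, each equally likely, so P = 4 × 4/65 = 16/65.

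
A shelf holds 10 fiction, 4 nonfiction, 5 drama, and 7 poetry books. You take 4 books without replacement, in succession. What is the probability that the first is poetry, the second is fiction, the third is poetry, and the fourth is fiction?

63/5980

Multiply the probability of each draw given the previous ones:
P = 7/26 × 10/25 × 6/24 × 9/23 = 3780/358800 = 63/5980.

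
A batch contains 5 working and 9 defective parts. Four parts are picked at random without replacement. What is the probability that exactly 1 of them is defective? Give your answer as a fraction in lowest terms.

90/1001

One ordering (defective drawn first) has probability 9/14 × 5/13 × 4/12 × 3/11 = 540/24024 = 45/2002.
There are C(4,1) = 4 such orderings, each equally likely, so P = 4 × 45/2002 = 90/1001.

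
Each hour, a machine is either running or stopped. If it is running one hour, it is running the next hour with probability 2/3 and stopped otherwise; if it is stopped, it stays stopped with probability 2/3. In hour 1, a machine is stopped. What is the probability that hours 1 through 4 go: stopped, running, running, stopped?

Hour 1 is given. For each transition, use the conditional probability from the current state:
P(running | stopped) = 1/3; P(running | running) = 2/3; P(stopped | running) = 1/3.
P = 1/3 × 2/3 × 1/3 = 2/27.

2/27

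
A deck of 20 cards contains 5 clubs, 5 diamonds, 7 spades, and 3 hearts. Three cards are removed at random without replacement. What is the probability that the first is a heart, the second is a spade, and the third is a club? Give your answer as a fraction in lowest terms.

Chain rule:
P = 3/20 × 7/19 × 5/18 = 105/6840 = 7/456.

7/456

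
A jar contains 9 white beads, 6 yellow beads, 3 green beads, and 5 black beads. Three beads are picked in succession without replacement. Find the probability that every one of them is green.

1/1771

P(all green) = 3/23 × 2/22 × 1/21 = 6/10626 = 1/1771.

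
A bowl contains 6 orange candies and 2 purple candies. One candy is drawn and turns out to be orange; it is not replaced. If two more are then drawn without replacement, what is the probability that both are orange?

With the first candy removed, 5 orange remain out of 7.
P = 5/7 × 4/6 = 20/42 = 10/21.

10/21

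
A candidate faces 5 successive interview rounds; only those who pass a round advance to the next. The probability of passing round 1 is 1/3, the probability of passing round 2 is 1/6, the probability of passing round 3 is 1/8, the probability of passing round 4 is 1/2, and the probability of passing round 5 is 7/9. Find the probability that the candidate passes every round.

The events are sequential, so multiply the conditional probabilities:
P = 1/3 × 1/6 × 1/8 × 1/2 × 7/9 = 7/2592.

7/2592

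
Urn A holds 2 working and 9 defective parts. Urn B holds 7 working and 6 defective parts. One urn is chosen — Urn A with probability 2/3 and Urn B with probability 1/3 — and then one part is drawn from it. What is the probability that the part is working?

43/143

From Urn A: P(working) = 2/11.
From Urn B: P(working) = 7/13.
Total probability = (2/3)(2/11) + (1/3)(7/13) = 43/143.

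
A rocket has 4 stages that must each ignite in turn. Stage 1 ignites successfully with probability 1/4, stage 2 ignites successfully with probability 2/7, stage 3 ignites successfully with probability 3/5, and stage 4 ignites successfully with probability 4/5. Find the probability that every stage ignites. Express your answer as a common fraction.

6/175

Each stage is reached only if all earlier stages succeed, so
P = 1/4 × 2/7 × 3/5 × 4/5 = 24/700 = 6/175.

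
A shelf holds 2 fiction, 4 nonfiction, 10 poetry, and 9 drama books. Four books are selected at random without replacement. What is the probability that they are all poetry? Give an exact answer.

21/1265

P(every draw is poetry) = 10/25 × 9/24 × 8/23 × 7/22 = 5040/303600 = 21/1265.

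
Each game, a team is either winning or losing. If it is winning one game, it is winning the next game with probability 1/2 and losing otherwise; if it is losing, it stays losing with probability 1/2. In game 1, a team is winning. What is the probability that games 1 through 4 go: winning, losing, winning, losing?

Game 1 is given. For each transition, use the conditional probability from the current state:
P(losing | winning) = 1/2; P(winning | losing) = 1/2; P(losing | winning) = 1/2.
P = 1/2 × 1/2 × 1/2 = 1/8.

1/8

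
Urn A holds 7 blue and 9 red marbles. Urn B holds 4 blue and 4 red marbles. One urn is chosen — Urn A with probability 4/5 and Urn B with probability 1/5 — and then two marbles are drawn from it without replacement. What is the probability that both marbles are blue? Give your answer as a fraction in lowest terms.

From Urn A: P(both blue) = (7/16)(6/15) = 7/40.
From Urn B: P(both blue) = (4/8)(3/7) = 3/14.
Total probability = (4/5)(7/40) + (1/5)(3/14) = 32/175.

32/175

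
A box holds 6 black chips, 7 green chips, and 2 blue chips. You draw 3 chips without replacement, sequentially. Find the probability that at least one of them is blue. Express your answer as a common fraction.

13/35

P(no blue) = 13/15 × 12/14 × 11/13 = 1716/2730 = 22/35.
P(at least one) = 1 − 22/35 = 13/35.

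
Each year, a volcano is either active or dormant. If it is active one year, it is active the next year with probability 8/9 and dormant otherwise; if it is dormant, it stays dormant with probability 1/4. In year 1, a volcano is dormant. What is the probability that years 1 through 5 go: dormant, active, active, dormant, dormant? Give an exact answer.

1/54

Year 1 is given. For each transition, use the conditional probability from the current state:
P(active | dormant) = 3/4; P(active | active) = 8/9; P(dormant | active) = 1/9; P(dormant | dormant) = 1/4.
P = 3/4 × 8/9 × 1/9 × 1/4 = 24/1296 = 1/54.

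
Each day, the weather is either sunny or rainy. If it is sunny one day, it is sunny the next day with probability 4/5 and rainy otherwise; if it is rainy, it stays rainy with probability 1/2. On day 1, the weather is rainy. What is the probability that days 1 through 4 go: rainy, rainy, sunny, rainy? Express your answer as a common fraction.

Day 1 is given. For each transition, use the conditional probability from the current state:
P(rainy | rainy) = 1/2; P(sunny | rainy) = 1/2; P(rainy | sunny) = 1/5.
P = 1/2 × 1/2 × 1/5 = 1/20.

1/20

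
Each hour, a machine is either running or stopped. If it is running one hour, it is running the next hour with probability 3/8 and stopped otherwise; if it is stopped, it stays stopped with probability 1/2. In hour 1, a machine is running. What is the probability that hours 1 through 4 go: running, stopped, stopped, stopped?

5/32

Hour 1 is given. For each transition, use the conditional probability from the current state:
P(stopped | running) = 5/8; P(stopped | stopped) = 1/2; P(stopped | stopped) = 1/2.
P = 5/8 × 1/2 × 1/2 = 5/32.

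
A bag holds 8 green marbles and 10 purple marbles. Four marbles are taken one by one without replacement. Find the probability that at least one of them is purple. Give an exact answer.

299/306

P(no purple) = 8/18 × 7/17 × 6/16 × 5/15 = 1680/73440 = 7/306.
P(at least one) = 1 − 7/306 = 299/306.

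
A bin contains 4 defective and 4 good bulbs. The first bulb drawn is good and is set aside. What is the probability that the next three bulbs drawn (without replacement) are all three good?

1/35

With the first bulb removed, 3 good remain out of 7.
P = 3/7 × 2/6 × 1/5 = 6/210 = 1/35.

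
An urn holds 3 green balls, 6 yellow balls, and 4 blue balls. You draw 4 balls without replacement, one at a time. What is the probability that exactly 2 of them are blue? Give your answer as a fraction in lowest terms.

216/715

One ordering (blue drawn first) has probability 4/13 × 3/12 × 9/11 × 8/10 = 864/17160 = 36/715.
There are C(4,2) = 6 such orderings, each equally likely, so P = 6 × 36/715 = 216/715.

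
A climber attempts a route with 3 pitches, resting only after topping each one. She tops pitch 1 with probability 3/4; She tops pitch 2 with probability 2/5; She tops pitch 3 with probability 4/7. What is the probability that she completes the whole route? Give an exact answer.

The events are sequential, so multiply the conditional probabilities:
P = 3/4 × 2/5 × 4/7 = 24/140 = 6/35.

6/35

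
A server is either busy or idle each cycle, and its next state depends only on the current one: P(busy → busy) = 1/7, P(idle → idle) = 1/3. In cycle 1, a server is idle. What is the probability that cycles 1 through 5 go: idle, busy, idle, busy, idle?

16/49

Cycle 1 is given. For each transition, use the conditional probability from the current state:
P(busy | idle) = 2/3; P(idle | busy) = 6/7; P(busy | idle) = 2/3; P(idle | busy) = 6/7.
P = 2/3 × 6/7 × 2/3 × 6/7 = 144/441 = 16/49.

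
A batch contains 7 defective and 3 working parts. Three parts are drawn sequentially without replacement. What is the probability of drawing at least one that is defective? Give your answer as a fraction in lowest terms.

119/120

P(no defective) = 3/10 × 2/9 × 1/8 = 6/720 = 1/120.
P(at least one) = 1 − 1/120 = 119/120.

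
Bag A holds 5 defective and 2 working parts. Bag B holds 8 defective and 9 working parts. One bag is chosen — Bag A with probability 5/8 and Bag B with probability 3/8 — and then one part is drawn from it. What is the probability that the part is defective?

593/952

From Bag A: P(defective) = 5/7.
From Bag B: P(defective) = 8/17.
Total probability = (5/8)(5/7) + (3/8)(8/17) = 593/952.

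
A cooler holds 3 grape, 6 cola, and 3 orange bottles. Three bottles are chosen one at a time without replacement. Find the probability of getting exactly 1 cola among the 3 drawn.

9/22

One ordering (cola drawn first) has probability 6/12 × 6/11 × 5/10 = 180/1320 = 3/22.
There are C(3,1) = 3 such orderings, each equally likely, so P = 3 × 3/22 = 9/22.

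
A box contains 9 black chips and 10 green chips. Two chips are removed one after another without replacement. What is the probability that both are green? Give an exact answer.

5/19

P(every draw is green) = 10/19 × 9/18 = 90/342 = 5/19.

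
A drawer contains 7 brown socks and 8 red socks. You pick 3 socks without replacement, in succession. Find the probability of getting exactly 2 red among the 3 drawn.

One ordering (red drawn first) has probability 8/15 × 7/14 × 7/13 = 392/2730 = 28/195.
There are C(3,2) = 3 such orderings, each equally likely, so P = 3 × 28/195 = 28/65.

28/65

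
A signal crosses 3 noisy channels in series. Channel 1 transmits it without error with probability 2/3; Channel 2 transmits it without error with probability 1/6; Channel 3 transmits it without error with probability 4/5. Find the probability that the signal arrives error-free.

4/45

The events are sequential, so multiply the conditional probabilities:
P = 2/3 × 1/6 × 4/5 = 8/90 = 4/45.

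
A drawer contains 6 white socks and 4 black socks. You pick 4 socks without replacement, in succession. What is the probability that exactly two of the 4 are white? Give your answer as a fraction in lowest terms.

One ordering (white drawn first) has probability 6/10 × 5/9 × 4/8 × 3/7 = 360/5040 = 1/14.
There are C(4,2) = 6 such orderings, each equally likely, so P = 6 × 1/14 = 3/7.

3/7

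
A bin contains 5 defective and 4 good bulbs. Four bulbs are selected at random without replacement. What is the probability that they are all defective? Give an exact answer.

P(every draw is defective) = 5/9 × 4/8 × 3/7 × 2/6 = 120/3024 = 5/126.

5/126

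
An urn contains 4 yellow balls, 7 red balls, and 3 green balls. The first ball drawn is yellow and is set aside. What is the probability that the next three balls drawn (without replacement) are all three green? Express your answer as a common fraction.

1/286

After the first draw, 3 of the remaining 13 balls are green.
P = 3/13 × 2/12 × 1/11 = 6/1716 = 1/286.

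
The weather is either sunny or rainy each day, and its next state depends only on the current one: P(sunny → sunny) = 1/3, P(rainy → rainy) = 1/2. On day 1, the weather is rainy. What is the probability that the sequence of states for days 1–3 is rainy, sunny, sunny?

Day 1 is given. For each transition, use the conditional probability from the current state:
P(sunny | rainy) = 1/2; P(sunny | sunny) = 1/3.
P = 1/2 × 1/3 = 1/6.

1/6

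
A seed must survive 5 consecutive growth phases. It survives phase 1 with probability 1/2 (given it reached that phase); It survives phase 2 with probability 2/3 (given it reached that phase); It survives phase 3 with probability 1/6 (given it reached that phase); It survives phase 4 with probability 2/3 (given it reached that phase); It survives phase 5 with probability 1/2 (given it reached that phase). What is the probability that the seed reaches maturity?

Multiplying along the chain,
P = 1/2 × 2/3 × 1/6 × 2/3 × 1/2 = 4/216 = 1/54.

1/54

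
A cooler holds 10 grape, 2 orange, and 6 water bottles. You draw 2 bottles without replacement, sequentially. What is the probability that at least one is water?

29/51

P(no water) = 12/18 × 11/17 = 132/306 = 22/51.
P(at least one) = 1 − 22/51 = 29/51.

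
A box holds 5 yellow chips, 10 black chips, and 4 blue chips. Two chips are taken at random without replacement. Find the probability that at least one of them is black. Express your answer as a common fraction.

P(no black) = 9/19 × 8/18 = 72/342 = 4/19.
P(at least one) = 1 − 4/19 = 15/19.

15/19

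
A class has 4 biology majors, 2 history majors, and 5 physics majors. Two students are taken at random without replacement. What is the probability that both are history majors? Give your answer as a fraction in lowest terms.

1/55

P = 2/11 × 1/10 = 2/110 = 1/55.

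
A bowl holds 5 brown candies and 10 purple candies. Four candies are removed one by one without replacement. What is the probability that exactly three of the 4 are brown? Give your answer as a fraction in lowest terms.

One ordering (brown drawn first) has probability 5/15 × 4/14 × 3/13 × 10/12 = 600/32760 = 5/273.
There are C(4,3) = 4 such orderings, each equally likely, so P = 4 × 5/273 = 20/273.

20/273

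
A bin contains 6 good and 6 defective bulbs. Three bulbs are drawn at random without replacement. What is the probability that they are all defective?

1/11

P(every draw is defective) = 6/12 × 5/11 × 4/10 = 120/1320 = 1/11.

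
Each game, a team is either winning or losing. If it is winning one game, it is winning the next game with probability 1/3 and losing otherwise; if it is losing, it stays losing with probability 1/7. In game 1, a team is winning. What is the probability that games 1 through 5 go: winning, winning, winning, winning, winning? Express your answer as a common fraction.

Game 1 is given. For each transition, use the conditional probability from the current state:
P(winning | winning) = 1/3; P(winning | winning) = 1/3; P(winning | winning) = 1/3; P(winning | winning) = 1/3.
P = 1/3 × 1/3 × 1/3 × 1/3 = 1/81.

1/81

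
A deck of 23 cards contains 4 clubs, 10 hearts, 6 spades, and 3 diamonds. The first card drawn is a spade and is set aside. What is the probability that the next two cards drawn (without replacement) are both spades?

With the first card removed, 5 spades remain out of 22.
P = 5/22 × 4/21 = 20/462 = 10/231.

10/231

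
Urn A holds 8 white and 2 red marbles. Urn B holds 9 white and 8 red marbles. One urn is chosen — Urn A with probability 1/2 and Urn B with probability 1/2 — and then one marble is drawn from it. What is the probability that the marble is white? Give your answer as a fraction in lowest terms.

113/170

From Urn A: P(white) = 8/10.
From Urn B: P(white) = 9/17.
Total probability = (1/2)(8/10) + (1/2)(9/17) = 113/170.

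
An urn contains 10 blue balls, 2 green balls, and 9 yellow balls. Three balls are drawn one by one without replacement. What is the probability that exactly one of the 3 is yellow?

One ordering (yellow drawn first) has probability 9/21 × 12/20 × 11/19 = 1188/7980 = 99/665.
There are C(3,1) = 3 such orderings, each equally likely, so P = 3 × 99/665 = 297/665.

297/665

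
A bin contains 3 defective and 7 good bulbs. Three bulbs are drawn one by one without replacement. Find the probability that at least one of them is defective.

17/24

P(no defective) = 7/10 × 6/9 × 5/8 = 210/720 = 7/24.
P(at least one) = 1 − 7/24 = 17/24.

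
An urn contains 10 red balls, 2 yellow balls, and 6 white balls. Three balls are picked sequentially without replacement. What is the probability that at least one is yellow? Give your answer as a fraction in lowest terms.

16/51

P(no yellow) = 16/18 × 15/17 × 14/16 = 3360/4896 = 35/51.
P(at least one) = 1 − 35/51 = 16/51.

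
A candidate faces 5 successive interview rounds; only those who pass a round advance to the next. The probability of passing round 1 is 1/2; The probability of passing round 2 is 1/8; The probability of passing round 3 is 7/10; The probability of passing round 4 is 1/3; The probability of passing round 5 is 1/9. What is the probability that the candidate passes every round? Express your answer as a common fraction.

The events are sequential, so multiply the conditional probabilities:
P = 1/2 × 1/8 × 7/10 × 1/3 × 1/9 = 7/4320.

7/4320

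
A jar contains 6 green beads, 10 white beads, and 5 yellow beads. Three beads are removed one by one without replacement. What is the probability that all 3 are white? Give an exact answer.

P(all white) = 10/21 × 9/20 × 8/19 = 720/7980 = 12/133.

12/133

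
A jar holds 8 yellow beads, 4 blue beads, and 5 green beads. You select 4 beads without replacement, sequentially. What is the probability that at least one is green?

P(no green) = 12/17 × 11/16 × 10/15 × 9/14 = 11880/57120 = 99/476.
P(at least one) = 1 − 99/476 = 377/476.

377/476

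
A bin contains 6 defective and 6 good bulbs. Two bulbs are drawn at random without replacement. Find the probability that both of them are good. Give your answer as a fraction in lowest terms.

P(every draw is good) = 6/12 × 5/11 = 30/132 = 5/22.

5/22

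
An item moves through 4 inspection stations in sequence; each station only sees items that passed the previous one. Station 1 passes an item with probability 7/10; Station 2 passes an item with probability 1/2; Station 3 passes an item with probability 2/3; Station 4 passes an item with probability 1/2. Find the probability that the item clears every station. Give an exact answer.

Each stage is reached only if all earlier stages succeed, so
P = 7/10 × 1/2 × 2/3 × 1/2 = 14/120 = 7/60.

7/60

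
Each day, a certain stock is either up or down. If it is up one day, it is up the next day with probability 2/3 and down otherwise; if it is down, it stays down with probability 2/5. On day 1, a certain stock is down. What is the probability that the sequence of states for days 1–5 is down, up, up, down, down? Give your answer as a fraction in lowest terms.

Day 1 is given. For each transition, use the conditional probability from the current state:
P(up | down) = 3/5; P(up | up) = 2/3; P(down | up) = 1/3; P(down | down) = 2/5.
P = 3/5 × 2/3 × 1/3 × 2/5 = 12/225 = 4/75.

4/75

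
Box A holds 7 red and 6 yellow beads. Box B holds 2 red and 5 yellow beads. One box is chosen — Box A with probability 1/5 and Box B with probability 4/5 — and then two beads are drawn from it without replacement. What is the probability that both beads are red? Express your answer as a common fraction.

251/2730

From Box A: P(both red) = (7/13)(6/12) = 7/26.
From Box B: P(both red) = (2/7)(1/6) = 1/21.
Total probability = (1/5)(7/26) + (4/5)(1/21) = 251/2730.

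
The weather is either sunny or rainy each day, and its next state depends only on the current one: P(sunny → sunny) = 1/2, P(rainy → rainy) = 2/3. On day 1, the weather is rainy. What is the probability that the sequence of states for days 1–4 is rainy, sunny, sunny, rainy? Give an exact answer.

1/12

Day 1 is given. For each transition, use the conditional probability from the current state:
P(sunny | rainy) = 1/3; P(sunny | sunny) = 1/2; P(rainy | sunny) = 1/2.
P = 1/3 × 1/2 × 1/2 = 1/12.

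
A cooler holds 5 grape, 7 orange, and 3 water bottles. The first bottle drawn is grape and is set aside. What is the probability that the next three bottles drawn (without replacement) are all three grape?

After the first draw, 4 of the remaining 14 bottles are grape.
P = 4/14 × 3/13 × 2/12 = 24/2184 = 1/91.

1/91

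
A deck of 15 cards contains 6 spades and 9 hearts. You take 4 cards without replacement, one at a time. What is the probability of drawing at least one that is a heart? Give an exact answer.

90/91

P(no hearts) = 6/15 × 5/14 × 4/13 × 3/12 = 360/32760 = 1/91.
P(at least one) = 1 − 1/91 = 90/91.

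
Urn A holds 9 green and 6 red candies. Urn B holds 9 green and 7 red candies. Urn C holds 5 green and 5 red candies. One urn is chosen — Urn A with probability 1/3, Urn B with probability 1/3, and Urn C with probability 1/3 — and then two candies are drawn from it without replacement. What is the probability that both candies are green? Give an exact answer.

109/378

From Urn A: P(both green) = (9/15)(8/14) = 12/35.
From Urn B: P(both green) = (9/16)(8/15) = 3/10.
From Urn C: P(both green) = (5/10)(4/9) = 2/9.
Total probability = (1/3)(12/35) + (1/3)(3/10) + (1/3)(2/9) = 109/378.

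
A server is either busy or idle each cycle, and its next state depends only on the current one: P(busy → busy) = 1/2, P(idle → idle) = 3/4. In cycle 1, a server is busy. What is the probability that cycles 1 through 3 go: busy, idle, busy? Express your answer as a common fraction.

1/8

Cycle 1 is given. For each transition, use the conditional probability from the current state:
P(idle | busy) = 1/2; P(busy | idle) = 1/4.
P = 1/2 × 1/4 = 1/8.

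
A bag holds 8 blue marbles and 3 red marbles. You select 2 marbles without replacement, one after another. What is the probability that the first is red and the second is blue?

Each draw changes the counts, so multiply the conditional probabilities along the sequence:
P = 3/11 × 8/10 = 24/110 = 12/55.

12/55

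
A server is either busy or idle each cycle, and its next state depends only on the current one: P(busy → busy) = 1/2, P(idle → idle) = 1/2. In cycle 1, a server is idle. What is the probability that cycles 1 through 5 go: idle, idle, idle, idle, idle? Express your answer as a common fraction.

1/16

Cycle 1 is given. For each transition, use the conditional probability from the current state:
P(idle | idle) = 1/2; P(idle | idle) = 1/2; P(idle | idle) = 1/2; P(idle | idle) = 1/2.
P = 1/2 × 1/2 × 1/2 × 1/2 = 1/16.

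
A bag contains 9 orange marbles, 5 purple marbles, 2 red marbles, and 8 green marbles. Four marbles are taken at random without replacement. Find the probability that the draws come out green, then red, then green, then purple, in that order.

5/2277

Multiply the probability of each draw given the previous ones:
P = 8/24 × 2/23 × 7/22 × 5/21 = 560/255024 = 5/2277.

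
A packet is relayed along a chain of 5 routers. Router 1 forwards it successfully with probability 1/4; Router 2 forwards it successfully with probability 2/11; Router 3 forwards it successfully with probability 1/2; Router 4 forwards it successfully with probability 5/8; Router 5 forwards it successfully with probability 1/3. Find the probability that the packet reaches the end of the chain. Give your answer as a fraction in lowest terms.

Each stage is reached only if all earlier stages succeed, so
P = 1/4 × 2/11 × 1/2 × 5/8 × 1/3 = 10/2112 = 5/1056.

5/1056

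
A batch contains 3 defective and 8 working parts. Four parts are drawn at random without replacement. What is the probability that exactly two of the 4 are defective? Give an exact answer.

One ordering (defective drawn first) has probability 3/11 × 2/10 × 8/9 × 7/8 = 336/7920 = 7/165.
There are C(4,2) = 6 such orderings, each equally likely, so P = 6 × 7/165 = 14/55.

14/55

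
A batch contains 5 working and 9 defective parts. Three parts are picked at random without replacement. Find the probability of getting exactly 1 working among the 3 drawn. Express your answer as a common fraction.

45/91

One ordering (working drawn first) has probability 5/14 × 9/13 × 8/12 = 360/2184 = 15/91.
There are C(3,1) = 3 such orderings, each equally likely, so P = 3 × 15/91 = 45/91.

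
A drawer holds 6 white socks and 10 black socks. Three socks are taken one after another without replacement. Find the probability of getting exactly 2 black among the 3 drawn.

One ordering (black drawn first) has probability 10/16 × 9/15 × 6/14 = 540/3360 = 9/56.
There are C(3,2) = 3 such orderings, each equally likely, so P = 3 × 9/56 = 27/56.

27/56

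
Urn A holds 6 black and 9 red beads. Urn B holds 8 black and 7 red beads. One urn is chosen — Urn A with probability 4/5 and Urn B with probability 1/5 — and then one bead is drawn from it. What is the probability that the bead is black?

From Urn A: P(black) = 6/15.
From Urn B: P(black) = 8/15.
Total probability = (4/5)(6/15) + (1/5)(8/15) = 32/75.

32/75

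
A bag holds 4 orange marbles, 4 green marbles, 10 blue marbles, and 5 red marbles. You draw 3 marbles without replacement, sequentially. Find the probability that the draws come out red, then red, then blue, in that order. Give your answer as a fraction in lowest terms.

100/5313

Chain rule:
P = 5/23 × 4/22 × 10/21 = 200/10626 = 100/5313.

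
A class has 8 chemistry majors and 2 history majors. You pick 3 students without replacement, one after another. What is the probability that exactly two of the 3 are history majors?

1/15

One ordering (history majors drawn first) has probability 2/10 × 1/9 × 8/8 = 16/720 = 1/45.
There are C(3,2) = 3 such orderings, each equally likely, so P = 3 × 1/45 = 1/15.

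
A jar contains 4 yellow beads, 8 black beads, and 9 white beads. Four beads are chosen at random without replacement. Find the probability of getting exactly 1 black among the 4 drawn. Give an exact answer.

2288/5985

One ordering (black drawn first) has probability 8/21 × 13/20 × 12/19 × 11/18 = 13728/143640 = 572/5985.
There are C(4,1) = 4 such orderings, each equally likely, so P = 4 × 572/5985 = 2288/5985.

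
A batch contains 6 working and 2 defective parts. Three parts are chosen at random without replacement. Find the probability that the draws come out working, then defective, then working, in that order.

Each draw changes the counts, so multiply the conditional probabilities along the sequence:
P = 6/8 × 2/7 × 5/6 = 60/336 = 5/28.

5/28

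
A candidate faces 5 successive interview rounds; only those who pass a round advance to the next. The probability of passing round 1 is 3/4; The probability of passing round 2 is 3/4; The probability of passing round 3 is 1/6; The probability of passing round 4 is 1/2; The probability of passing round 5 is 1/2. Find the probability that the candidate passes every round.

Multiplying along the chain,
P = 3/4 × 3/4 × 1/6 × 1/2 × 1/2 = 9/384 = 3/128.

3/128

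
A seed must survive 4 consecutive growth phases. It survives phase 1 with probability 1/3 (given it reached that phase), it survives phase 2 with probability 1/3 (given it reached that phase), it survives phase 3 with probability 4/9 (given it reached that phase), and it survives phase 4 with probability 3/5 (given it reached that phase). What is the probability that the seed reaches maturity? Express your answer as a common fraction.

4/135

Multiplying along the chain,
P = 1/3 × 1/3 × 4/9 × 3/5 = 12/405 = 4/135.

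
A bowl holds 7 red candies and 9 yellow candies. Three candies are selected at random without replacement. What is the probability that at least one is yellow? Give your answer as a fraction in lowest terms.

P(no yellow) = 7/16 × 6/15 × 5/14 = 210/3360 = 1/16.
P(at least one) = 1 − 1/16 = 15/16.

15/16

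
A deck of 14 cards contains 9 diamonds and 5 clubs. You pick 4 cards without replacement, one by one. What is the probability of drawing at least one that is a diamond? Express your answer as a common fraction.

P(no diamonds) = 5/14 × 4/13 × 3/12 × 2/11 = 120/24024 = 5/1001.
P(at least one) = 1 − 5/1001 = 996/1001.

996/1001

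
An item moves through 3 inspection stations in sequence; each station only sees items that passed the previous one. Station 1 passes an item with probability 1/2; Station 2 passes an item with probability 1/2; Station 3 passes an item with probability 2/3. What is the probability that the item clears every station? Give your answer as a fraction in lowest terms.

1/6

The events are sequential, so multiply the conditional probabilities:
P = 1/2 × 1/2 × 2/3 = 2/12 = 1/6.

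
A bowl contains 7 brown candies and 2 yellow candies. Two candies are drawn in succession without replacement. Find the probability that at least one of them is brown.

35/36

P(no brown) = 2/9 × 1/8 = 2/72 = 1/36.
P(at least one) = 1 − 1/36 = 35/36.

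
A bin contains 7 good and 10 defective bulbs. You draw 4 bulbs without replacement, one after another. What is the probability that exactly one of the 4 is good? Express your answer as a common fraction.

One ordering (good drawn first) has probability 7/17 × 10/16 × 9/15 × 8/14 = 5040/57120 = 3/34.
There are C(4,1) = 4 such orderings, each equally likely, so P = 4 × 3/34 = 6/17.

6/17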